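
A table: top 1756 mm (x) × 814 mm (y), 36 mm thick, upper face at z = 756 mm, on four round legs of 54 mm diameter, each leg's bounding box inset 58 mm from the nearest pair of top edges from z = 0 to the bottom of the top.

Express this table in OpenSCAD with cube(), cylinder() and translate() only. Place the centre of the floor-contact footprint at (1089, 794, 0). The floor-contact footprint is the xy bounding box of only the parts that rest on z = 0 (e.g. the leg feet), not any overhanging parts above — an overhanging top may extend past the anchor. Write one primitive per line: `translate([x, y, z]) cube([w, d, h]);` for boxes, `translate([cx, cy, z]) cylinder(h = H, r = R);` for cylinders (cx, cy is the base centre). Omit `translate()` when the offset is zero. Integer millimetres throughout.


translate([211, 387, 720]) cube([1756, 814, 36]);
translate([296, 472, 0]) cylinder(h = 720, r = 27);
translate([1882, 472, 0]) cylinder(h = 720, r = 27);
translate([296, 1116, 0]) cylinder(h = 720, r = 27);
translate([1882, 1116, 0]) cylinder(h = 720, r = 27);


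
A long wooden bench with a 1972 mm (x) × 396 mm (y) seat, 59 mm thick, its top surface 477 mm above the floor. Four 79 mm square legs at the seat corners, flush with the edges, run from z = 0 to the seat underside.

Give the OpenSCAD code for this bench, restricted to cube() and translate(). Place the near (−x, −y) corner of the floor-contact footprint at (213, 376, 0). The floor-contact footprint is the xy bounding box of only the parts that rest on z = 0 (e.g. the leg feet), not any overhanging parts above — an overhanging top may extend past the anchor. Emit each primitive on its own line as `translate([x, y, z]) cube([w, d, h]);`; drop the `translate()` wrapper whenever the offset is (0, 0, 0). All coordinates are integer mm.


translate([213, 376, 418]) cube([1972, 396, 59]);
translate([213, 376, 0]) cube([79, 79, 418]);
translate([213, 693, 0]) cube([79, 79, 418]);
translate([2106, 376, 0]) cube([79, 79, 418]);
translate([2106, 693, 0]) cube([79, 79, 418]);


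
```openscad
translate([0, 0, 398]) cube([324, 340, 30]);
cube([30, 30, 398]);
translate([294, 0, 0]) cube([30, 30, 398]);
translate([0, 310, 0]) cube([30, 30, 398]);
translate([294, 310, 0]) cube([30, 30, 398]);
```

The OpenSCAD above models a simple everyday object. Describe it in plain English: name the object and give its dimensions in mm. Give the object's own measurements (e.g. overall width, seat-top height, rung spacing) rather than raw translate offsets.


A simple wooden stool: a rectangular seat 324 mm (x) by 340 mm (y), 30 mm thick, top face at z = 428 mm, on four square legs, each 30×30 mm in cross-section. The legs rest on z = 0, each flush with a corner of the seat.


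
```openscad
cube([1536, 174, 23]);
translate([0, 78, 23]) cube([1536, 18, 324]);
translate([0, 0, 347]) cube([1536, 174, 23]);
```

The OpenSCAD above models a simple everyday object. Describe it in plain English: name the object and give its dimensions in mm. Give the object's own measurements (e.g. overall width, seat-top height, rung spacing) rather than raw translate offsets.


An I-beam lying along x, 1536 mm long. Overall section height 370 mm. Two flanges 174 mm wide (y) and 23 mm thick, one on the floor and one at the top; a web 18 mm thick runs between them, centred on the flange width.


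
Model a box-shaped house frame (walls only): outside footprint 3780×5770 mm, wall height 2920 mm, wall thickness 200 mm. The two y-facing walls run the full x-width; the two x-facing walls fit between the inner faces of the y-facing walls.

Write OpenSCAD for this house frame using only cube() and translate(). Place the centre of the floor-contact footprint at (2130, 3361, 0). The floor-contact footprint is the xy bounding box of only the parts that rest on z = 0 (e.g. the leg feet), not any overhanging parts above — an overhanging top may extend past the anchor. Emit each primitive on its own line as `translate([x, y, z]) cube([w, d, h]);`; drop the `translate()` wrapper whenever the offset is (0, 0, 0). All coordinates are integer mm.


translate([240, 476, 0]) cube([3780, 200, 2920]);
translate([240, 6046, 0]) cube([3780, 200, 2920]);
translate([240, 676, 0]) cube([200, 5370, 2920]);
translate([3820, 676, 0]) cube([200, 5370, 2920]);


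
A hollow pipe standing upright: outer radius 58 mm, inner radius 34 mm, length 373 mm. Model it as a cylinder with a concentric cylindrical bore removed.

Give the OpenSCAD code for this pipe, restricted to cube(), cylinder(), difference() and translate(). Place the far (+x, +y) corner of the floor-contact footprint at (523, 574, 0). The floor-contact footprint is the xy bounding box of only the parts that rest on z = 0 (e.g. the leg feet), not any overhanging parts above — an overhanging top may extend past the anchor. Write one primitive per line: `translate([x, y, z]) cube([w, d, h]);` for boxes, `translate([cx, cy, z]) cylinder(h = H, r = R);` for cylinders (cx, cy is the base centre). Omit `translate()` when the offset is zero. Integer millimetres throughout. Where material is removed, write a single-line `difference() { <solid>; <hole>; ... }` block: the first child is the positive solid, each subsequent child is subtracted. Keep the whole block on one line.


difference() { translate([465, 516, 0]) cylinder(h = 373, r = 58); translate([465, 516, 0]) cylinder(h = 373, r = 34); }


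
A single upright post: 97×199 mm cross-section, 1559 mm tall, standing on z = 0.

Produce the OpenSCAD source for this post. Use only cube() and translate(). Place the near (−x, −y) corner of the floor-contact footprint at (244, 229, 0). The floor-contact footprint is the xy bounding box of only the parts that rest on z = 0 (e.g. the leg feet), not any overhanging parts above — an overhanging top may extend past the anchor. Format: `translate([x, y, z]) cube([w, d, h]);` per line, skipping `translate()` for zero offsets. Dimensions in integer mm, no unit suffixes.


translate([244, 229, 0]) cube([97, 199, 1559]);


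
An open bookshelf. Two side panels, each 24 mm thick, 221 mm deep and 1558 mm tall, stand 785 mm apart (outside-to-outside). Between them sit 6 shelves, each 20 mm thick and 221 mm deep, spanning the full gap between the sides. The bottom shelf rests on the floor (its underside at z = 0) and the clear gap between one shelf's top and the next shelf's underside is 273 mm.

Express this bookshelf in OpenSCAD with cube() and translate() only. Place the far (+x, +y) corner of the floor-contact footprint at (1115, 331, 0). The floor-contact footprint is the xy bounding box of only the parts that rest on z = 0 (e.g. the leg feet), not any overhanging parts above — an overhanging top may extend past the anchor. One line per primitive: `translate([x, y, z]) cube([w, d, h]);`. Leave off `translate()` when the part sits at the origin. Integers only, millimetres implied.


translate([330, 110, 0]) cube([24, 221, 1558]);
translate([1091, 110, 0]) cube([24, 221, 1558]);
translate([354, 110, 0]) cube([737, 221, 20]);
translate([354, 110, 293]) cube([737, 221, 20]);
translate([354, 110, 586]) cube([737, 221, 20]);
translate([354, 110, 879]) cube([737, 221, 20]);
translate([354, 110, 1172]) cube([737, 221, 20]);
translate([354, 110, 1465]) cube([737, 221, 20]);


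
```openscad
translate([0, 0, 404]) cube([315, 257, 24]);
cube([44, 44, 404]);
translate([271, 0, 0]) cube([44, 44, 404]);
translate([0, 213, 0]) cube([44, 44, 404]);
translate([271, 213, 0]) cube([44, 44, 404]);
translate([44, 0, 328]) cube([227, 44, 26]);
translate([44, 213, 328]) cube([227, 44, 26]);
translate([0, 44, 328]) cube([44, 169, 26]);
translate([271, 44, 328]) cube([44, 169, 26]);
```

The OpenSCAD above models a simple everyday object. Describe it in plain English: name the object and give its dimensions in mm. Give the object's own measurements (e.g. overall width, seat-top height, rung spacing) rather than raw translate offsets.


A simple wooden stool: a rectangular seat 315 mm (x) by 257 mm (y), 24 mm thick, top face at z = 428 mm, on four square legs, each 44×44 mm in cross-section. The legs rest on z = 0, each flush with a corner of the seat. Four stretchers, 44 mm wide and 26 mm tall, connect adjacent legs with their undersides at z = 328 mm, each running between the inner faces of the legs it joins and aligned with the legs' outer faces on the other axis.


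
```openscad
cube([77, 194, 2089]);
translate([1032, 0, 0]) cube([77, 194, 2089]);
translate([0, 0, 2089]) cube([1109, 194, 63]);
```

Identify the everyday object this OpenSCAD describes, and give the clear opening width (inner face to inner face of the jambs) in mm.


A door frame. The clear opening width is 955 mm.

Two 2089 mm tall posts with a header on top — a door frame. The left jamb is 77 mm wide at x = 0; the right jamb starts at x = 1032. The clear opening is 1032 − 77 = 955 mm.


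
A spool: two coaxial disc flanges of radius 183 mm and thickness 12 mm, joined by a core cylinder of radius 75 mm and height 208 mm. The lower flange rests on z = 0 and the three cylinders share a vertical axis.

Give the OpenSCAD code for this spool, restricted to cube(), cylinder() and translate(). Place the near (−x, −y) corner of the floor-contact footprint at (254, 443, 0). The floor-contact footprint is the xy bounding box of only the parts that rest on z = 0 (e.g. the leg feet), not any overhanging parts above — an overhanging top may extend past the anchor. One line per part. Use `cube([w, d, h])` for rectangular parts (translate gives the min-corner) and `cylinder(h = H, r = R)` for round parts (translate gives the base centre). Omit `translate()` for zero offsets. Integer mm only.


translate([437, 626, 0]) cylinder(h = 12, r = 183);
translate([437, 626, 12]) cylinder(h = 208, r = 75);
translate([437, 626, 220]) cylinder(h = 12, r = 183);


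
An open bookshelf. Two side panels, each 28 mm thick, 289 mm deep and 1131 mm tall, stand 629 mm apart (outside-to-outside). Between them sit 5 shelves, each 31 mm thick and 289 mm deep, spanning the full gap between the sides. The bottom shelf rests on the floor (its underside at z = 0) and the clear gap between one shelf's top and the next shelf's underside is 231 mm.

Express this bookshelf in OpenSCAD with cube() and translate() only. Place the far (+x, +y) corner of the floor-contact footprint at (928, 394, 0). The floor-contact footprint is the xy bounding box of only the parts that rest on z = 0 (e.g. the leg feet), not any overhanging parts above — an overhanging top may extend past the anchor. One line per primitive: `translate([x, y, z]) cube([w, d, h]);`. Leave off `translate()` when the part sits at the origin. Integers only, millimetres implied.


translate([299, 105, 0]) cube([28, 289, 1131]);
translate([900, 105, 0]) cube([28, 289, 1131]);
translate([327, 105, 0]) cube([573, 289, 31]);
translate([327, 105, 262]) cube([573, 289, 31]);
translate([327, 105, 524]) cube([573, 289, 31]);
translate([327, 105, 786]) cube([573, 289, 31]);
translate([327, 105, 1048]) cube([573, 289, 31]);


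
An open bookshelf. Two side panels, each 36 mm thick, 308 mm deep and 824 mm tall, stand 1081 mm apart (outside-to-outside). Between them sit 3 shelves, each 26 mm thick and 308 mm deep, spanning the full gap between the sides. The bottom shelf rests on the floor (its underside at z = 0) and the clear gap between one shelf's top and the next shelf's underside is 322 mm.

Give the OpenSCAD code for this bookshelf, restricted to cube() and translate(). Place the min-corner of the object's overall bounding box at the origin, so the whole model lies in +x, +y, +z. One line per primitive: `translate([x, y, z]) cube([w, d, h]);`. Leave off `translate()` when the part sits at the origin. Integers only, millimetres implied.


cube([36, 308, 824]);
translate([1045, 0, 0]) cube([36, 308, 824]);
translate([36, 0, 0]) cube([1009, 308, 26]);
translate([36, 0, 348]) cube([1009, 308, 26]);
translate([36, 0, 696]) cube([1009, 308, 26]);


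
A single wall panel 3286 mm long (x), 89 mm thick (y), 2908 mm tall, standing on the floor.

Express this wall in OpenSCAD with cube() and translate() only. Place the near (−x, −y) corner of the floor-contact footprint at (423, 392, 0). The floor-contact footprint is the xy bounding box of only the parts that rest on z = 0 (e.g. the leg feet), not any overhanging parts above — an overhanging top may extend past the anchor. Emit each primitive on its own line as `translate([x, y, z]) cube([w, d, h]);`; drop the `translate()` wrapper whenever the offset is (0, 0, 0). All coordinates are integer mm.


translate([423, 392, 0]) cube([3286, 89, 2908]);


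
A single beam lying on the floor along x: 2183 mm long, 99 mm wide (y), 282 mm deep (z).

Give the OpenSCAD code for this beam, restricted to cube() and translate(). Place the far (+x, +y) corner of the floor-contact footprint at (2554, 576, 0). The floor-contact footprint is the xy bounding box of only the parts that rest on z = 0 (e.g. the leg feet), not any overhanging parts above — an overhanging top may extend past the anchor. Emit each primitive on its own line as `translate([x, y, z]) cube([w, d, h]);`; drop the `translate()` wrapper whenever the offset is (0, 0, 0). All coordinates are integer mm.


translate([371, 477, 0]) cube([2183, 99, 282]);


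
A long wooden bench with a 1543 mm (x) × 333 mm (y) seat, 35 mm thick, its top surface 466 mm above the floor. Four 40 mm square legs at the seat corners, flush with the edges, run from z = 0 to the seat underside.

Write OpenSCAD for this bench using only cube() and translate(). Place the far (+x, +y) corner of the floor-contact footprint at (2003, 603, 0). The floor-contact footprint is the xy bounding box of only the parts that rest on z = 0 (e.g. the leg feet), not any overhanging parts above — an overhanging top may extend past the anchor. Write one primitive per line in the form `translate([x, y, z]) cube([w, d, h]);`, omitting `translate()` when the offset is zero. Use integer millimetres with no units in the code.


translate([460, 270, 431]) cube([1543, 333, 35]);
translate([460, 270, 0]) cube([40, 40, 431]);
translate([460, 563, 0]) cube([40, 40, 431]);
translate([1963, 270, 0]) cube([40, 40, 431]);
translate([1963, 563, 0]) cube([40, 40, 431]);


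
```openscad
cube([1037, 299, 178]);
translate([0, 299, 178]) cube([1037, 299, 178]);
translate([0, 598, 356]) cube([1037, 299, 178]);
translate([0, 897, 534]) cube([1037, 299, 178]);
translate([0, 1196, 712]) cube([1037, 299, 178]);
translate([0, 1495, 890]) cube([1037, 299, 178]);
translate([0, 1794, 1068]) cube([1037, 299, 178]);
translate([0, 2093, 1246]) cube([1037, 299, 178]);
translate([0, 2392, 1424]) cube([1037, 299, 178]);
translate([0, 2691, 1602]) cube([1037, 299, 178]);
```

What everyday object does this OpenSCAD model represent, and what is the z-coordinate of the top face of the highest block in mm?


A staircase. The total rise is 1780 mm.

10 identical blocks, each offset up and back from the previous — a staircase. Each step is 178 mm tall and there are 10 of them, so the total rise is 10 × 178 = 1780 mm.


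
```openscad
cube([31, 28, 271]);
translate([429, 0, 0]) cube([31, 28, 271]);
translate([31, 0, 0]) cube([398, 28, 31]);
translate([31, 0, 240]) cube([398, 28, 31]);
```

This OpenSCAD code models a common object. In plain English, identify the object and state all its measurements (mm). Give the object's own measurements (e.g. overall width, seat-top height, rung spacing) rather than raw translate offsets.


A rectangular picture frame lying in the x–z plane (depth along y). The opening is 398 mm wide (x) by 209 mm tall (z), surrounded by a border 31 mm wide on all four sides. The frame is 28 mm deep and is made of two full-height vertical stiles with two horizontal rails fitted between them.


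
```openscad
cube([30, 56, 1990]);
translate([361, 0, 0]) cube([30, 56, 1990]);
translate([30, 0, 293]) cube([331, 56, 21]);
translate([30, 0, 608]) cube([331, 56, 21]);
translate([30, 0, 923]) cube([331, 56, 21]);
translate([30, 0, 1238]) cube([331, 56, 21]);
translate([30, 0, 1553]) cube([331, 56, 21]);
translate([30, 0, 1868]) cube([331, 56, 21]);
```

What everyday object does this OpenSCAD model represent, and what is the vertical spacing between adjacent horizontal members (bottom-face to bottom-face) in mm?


A ladder. The rung spacing is 315 mm.

Two tall 30×56 posts with 6 short bars between them — a ladder. Adjacent rungs sit at z = 293 and z = 608, so the spacing is 608 − 293 = 315 mm.


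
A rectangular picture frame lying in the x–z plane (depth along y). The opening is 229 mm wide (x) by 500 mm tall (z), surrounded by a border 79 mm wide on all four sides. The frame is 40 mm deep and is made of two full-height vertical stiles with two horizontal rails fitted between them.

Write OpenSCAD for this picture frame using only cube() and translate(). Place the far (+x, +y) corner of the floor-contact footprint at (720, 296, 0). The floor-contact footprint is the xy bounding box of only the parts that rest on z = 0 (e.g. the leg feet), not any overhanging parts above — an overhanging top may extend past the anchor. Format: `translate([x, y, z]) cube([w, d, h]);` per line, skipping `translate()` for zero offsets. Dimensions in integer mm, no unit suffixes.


translate([333, 256, 0]) cube([79, 40, 658]);
translate([641, 256, 0]) cube([79, 40, 658]);
translate([412, 256, 0]) cube([229, 40, 79]);
translate([412, 256, 579]) cube([229, 40, 79]);


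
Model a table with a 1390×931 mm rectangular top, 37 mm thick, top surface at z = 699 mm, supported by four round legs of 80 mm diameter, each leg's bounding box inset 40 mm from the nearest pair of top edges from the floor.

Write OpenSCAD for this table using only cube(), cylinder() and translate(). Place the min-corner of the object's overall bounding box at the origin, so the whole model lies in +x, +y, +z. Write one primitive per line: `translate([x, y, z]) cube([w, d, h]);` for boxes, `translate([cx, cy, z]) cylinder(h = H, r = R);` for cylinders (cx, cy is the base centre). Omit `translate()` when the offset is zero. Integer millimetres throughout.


translate([0, 0, 662]) cube([1390, 931, 37]);
translate([80, 80, 0]) cylinder(h = 662, r = 40);
translate([1310, 80, 0]) cylinder(h = 662, r = 40);
translate([80, 851, 0]) cylinder(h = 662, r = 40);
translate([1310, 851, 0]) cylinder(h = 662, r = 40);


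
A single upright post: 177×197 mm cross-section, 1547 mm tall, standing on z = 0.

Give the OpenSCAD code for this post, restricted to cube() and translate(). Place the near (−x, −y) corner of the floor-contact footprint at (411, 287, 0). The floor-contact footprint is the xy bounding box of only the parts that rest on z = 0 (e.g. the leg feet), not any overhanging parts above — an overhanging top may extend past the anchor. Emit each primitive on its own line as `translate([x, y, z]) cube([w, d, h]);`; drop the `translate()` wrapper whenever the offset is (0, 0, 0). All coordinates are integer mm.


translate([411, 287, 0]) cube([177, 197, 1547]);


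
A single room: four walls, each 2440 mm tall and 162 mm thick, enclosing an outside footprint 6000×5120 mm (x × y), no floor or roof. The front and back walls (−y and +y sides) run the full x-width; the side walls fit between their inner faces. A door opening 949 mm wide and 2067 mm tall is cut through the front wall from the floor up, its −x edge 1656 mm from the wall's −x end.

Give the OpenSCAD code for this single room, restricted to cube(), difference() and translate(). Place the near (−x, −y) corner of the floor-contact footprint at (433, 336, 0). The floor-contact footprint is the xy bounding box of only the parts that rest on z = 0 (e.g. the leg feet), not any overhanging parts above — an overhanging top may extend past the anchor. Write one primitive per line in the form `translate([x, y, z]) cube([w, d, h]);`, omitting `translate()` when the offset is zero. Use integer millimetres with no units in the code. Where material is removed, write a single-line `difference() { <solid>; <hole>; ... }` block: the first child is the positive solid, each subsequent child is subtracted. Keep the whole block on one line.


difference() { translate([433, 336, 0]) cube([6000, 162, 2440]); translate([2089, 336, 0]) cube([949, 162, 2067]); }
translate([433, 5294, 0]) cube([6000, 162, 2440]);
translate([433, 498, 0]) cube([162, 4796, 2440]);
translate([6271, 498, 0]) cube([162, 4796, 2440]);


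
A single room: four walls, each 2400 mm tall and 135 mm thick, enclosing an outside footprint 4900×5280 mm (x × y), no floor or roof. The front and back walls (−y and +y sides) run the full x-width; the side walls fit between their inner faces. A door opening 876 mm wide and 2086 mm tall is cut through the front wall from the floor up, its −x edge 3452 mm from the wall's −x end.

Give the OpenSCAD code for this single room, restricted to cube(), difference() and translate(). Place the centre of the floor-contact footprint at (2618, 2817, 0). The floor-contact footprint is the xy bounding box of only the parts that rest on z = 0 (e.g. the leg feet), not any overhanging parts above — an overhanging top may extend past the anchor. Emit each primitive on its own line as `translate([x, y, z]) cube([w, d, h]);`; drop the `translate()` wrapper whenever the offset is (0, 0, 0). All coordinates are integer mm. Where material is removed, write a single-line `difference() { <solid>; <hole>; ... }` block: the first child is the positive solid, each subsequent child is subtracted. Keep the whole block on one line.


difference() { translate([168, 177, 0]) cube([4900, 135, 2400]); translate([3620, 177, 0]) cube([876, 135, 2086]); }
translate([168, 5322, 0]) cube([4900, 135, 2400]);
translate([168, 312, 0]) cube([135, 5010, 2400]);
translate([4933, 312, 0]) cube([135, 5010, 2400]);


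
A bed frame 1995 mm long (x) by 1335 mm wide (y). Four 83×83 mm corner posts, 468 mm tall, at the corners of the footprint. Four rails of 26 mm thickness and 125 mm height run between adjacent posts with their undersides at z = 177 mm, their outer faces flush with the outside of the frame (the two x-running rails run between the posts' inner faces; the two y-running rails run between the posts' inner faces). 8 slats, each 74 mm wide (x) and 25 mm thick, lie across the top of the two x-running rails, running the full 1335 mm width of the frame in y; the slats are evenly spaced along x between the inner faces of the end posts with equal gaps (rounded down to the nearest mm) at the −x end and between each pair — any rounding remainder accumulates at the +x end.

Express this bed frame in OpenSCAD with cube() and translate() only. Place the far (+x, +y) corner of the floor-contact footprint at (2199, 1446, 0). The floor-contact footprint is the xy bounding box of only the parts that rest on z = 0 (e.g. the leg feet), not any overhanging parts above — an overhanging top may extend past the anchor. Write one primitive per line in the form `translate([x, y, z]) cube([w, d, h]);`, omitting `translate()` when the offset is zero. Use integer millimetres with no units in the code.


// slat z = rail_z + rail_h = 177 + 125 = 302
// slat gap = ⌊(1829 − 8·74) / 9⌋ = 137
translate([204, 111, 0]) cube([83, 83, 468]);
translate([204, 1363, 0]) cube([83, 83, 468]);
translate([2116, 111, 0]) cube([83, 83, 468]);
translate([2116, 1363, 0]) cube([83, 83, 468]);
translate([287, 111, 177]) cube([1829, 26, 125]);
translate([287, 1420, 177]) cube([1829, 26, 125]);
translate([204, 194, 177]) cube([26, 1169, 125]);
translate([2173, 194, 177]) cube([26, 1169, 125]);
translate([424, 111, 302]) cube([74, 1335, 25]);
translate([635, 111, 302]) cube([74, 1335, 25]);
translate([846, 111, 302]) cube([74, 1335, 25]);
translate([1057, 111, 302]) cube([74, 1335, 25]);
translate([1268, 111, 302]) cube([74, 1335, 25]);
translate([1479, 111, 302]) cube([74, 1335, 25]);
translate([1690, 111, 302]) cube([74, 1335, 25]);
translate([1901, 111, 302]) cube([74, 1335, 25]);


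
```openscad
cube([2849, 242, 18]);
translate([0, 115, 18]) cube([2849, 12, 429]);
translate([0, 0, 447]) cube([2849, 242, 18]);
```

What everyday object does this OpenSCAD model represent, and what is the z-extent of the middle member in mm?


An I-beam. The web height is 429 mm.

Two wide flanges with a thin centred web — an I-beam. Overall 465 mm minus two 18 mm flanges gives a web of 465 − 2·18 = 429 mm.


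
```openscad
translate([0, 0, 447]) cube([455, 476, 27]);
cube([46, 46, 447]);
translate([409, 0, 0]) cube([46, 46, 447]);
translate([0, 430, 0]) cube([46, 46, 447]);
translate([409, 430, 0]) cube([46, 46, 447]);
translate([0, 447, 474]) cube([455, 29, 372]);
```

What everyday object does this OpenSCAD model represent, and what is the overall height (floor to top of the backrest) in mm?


A chair. The overall height is 846 mm.

A slab on four corner posts with a tall panel at the back — a chair. The seat slab sits at z = 447 with thickness 27, and the 372 mm backrest starts at the seat top, so the overall height is 447 + 27 + 372 = 846 mm.


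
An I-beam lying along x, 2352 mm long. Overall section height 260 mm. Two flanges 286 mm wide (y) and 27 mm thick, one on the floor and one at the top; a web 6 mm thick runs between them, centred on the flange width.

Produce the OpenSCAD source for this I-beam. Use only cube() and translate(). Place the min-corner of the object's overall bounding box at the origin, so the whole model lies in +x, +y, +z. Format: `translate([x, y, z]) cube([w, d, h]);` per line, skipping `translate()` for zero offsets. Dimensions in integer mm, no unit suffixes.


cube([2352, 286, 27]);
translate([0, 140, 27]) cube([2352, 6, 206]);
translate([0, 0, 233]) cube([2352, 286, 27]);


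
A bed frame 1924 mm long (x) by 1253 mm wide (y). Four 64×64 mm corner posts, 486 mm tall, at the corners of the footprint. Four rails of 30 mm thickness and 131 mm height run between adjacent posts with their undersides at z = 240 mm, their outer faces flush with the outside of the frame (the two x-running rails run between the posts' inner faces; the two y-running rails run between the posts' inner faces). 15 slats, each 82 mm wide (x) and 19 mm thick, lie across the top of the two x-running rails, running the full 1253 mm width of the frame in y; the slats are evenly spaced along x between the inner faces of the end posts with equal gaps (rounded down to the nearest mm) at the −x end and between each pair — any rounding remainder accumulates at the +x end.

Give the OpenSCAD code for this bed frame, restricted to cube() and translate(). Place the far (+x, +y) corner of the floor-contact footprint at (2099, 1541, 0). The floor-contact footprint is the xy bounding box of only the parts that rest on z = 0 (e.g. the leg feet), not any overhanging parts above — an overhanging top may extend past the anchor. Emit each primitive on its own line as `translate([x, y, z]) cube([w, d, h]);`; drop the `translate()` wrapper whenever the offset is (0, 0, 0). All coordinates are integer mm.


translate([175, 288, 0]) cube([64, 64, 486]);
translate([175, 1477, 0]) cube([64, 64, 486]);
translate([2035, 288, 0]) cube([64, 64, 486]);
translate([2035, 1477, 0]) cube([64, 64, 486]);
translate([239, 288, 240]) cube([1796, 30, 131]);
translate([239, 1511, 240]) cube([1796, 30, 131]);
translate([175, 352, 240]) cube([30, 1125, 131]);
translate([2069, 352, 240]) cube([30, 1125, 131]);
translate([274, 288, 371]) cube([82, 1253, 19]);
translate([391, 288, 371]) cube([82, 1253, 19]);
translate([508, 288, 371]) cube([82, 1253, 19]);
translate([625, 288, 371]) cube([82, 1253, 19]);
translate([742, 288, 371]) cube([82, 1253, 19]);
translate([859, 288, 371]) cube([82, 1253, 19]);
translate([976, 288, 371]) cube([82, 1253, 19]);
translate([1093, 288, 371]) cube([82, 1253, 19]);
translate([1210, 288, 371]) cube([82, 1253, 19]);
translate([1327, 288, 371]) cube([82, 1253, 19]);
translate([1444, 288, 371]) cube([82, 1253, 19]);
translate([1561, 288, 371]) cube([82, 1253, 19]);
translate([1678, 288, 371]) cube([82, 1253, 19]);
translate([1795, 288, 371]) cube([82, 1253, 19]);
translate([1912, 288, 371]) cube([82, 1253, 19]);


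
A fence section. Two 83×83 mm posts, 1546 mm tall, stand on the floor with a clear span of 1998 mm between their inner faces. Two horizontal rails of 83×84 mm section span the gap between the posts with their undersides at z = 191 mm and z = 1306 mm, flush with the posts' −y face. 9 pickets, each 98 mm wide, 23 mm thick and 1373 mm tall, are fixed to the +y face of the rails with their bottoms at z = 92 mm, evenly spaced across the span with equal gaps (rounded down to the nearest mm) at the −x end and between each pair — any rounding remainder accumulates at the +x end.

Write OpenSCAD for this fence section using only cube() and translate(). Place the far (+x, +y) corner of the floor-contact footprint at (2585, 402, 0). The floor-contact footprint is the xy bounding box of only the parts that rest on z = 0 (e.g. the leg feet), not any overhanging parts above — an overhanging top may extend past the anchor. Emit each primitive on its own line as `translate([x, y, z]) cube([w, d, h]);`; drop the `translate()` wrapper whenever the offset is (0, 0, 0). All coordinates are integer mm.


translate([421, 319, 0]) cube([83, 83, 1546]);
translate([2502, 319, 0]) cube([83, 83, 1546]);
translate([504, 319, 191]) cube([1998, 83, 84]);
translate([504, 319, 1306]) cube([1998, 83, 84]);
translate([615, 402, 92]) cube([98, 23, 1373]);
translate([824, 402, 92]) cube([98, 23, 1373]);
translate([1033, 402, 92]) cube([98, 23, 1373]);
translate([1242, 402, 92]) cube([98, 23, 1373]);
translate([1451, 402, 92]) cube([98, 23, 1373]);
translate([1660, 402, 92]) cube([98, 23, 1373]);
translate([1869, 402, 92]) cube([98, 23, 1373]);
translate([2078, 402, 92]) cube([98, 23, 1373]);
translate([2287, 402, 92]) cube([98, 23, 1373]);


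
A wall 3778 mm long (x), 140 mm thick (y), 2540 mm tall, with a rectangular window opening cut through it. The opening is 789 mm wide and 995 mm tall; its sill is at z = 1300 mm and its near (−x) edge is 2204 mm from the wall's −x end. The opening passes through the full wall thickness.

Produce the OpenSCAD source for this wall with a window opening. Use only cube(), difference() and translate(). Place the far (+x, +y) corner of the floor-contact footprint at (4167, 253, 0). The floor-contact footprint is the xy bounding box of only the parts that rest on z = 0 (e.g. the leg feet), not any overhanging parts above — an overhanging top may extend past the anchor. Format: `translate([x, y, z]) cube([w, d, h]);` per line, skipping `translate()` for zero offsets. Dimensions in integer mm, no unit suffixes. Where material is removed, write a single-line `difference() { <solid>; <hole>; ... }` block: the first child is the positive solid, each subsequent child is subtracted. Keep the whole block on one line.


difference() { translate([389, 113, 0]) cube([3778, 140, 2540]); translate([2593, 113, 1300]) cube([789, 140, 995]); }


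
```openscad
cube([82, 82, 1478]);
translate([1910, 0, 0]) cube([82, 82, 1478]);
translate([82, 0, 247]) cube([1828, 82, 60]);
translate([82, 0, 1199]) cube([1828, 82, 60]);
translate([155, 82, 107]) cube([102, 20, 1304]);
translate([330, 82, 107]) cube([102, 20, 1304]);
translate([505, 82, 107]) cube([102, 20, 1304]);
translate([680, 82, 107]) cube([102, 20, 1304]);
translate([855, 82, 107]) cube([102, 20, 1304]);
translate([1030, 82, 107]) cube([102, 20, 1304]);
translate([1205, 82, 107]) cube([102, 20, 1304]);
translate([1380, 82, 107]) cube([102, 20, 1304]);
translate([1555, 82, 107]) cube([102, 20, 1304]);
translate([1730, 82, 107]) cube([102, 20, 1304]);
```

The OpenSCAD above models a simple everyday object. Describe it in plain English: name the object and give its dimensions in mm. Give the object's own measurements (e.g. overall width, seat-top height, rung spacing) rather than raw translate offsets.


A fence section. Two 82×82 mm posts, 1478 mm tall, stand on the floor with a clear span of 1828 mm between their inner faces. Two horizontal rails of 82×60 mm section span the gap between the posts with their undersides at z = 247 mm and z = 1199 mm, flush with the posts' −y face. 10 pickets, each 102 mm wide, 20 mm thick and 1304 mm tall, are fixed to the +y face of the rails with their bottoms at z = 107 mm, spaced across the span with a 73 mm gap after the −x post and between neighbouring pickets, with 78 mm left before the +x post.


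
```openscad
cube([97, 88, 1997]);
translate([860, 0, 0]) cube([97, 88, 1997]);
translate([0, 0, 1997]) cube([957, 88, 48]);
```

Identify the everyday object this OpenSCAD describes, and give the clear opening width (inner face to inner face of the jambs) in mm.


A door frame. The clear opening width is 763 mm.

Two 1997 mm tall posts with a header on top — a door frame. The left jamb is 97 mm wide at x = 0; the right jamb starts at x = 860. The clear opening is 860 − 97 = 763 mm.


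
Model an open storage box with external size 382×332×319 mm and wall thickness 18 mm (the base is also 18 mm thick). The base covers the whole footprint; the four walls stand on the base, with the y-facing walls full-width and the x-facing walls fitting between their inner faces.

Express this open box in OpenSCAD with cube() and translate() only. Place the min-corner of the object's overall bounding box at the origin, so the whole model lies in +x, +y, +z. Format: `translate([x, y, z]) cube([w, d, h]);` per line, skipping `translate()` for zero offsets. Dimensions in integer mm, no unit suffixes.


cube([382, 332, 18]);
translate([0, 0, 18]) cube([382, 18, 301]);
translate([0, 314, 18]) cube([382, 18, 301]);
translate([0, 18, 18]) cube([18, 296, 301]);
translate([364, 18, 18]) cube([18, 296, 301]);


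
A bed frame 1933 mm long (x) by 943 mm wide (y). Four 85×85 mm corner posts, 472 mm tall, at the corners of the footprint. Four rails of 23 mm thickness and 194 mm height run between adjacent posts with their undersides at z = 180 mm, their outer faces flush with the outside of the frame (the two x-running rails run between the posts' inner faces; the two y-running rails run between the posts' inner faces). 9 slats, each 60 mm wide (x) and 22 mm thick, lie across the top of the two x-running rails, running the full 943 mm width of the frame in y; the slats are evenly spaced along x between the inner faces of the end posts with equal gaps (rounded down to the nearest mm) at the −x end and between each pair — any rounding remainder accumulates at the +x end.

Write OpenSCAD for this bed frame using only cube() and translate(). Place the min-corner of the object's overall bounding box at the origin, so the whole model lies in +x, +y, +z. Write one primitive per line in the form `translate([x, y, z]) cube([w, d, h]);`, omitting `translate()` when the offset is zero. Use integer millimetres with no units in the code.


cube([85, 85, 472]);
translate([0, 858, 0]) cube([85, 85, 472]);
translate([1848, 0, 0]) cube([85, 85, 472]);
translate([1848, 858, 0]) cube([85, 85, 472]);
translate([85, 0, 180]) cube([1763, 23, 194]);
translate([85, 920, 180]) cube([1763, 23, 194]);
translate([0, 85, 180]) cube([23, 773, 194]);
translate([1910, 85, 180]) cube([23, 773, 194]);
translate([207, 0, 374]) cube([60, 943, 22]);
translate([389, 0, 374]) cube([60, 943, 22]);
translate([571, 0, 374]) cube([60, 943, 22]);
translate([753, 0, 374]) cube([60, 943, 22]);
translate([935, 0, 374]) cube([60, 943, 22]);
translate([1117, 0, 374]) cube([60, 943, 22]);
translate([1299, 0, 374]) cube([60, 943, 22]);
translate([1481, 0, 374]) cube([60, 943, 22]);
translate([1663, 0, 374]) cube([60, 943, 22]);


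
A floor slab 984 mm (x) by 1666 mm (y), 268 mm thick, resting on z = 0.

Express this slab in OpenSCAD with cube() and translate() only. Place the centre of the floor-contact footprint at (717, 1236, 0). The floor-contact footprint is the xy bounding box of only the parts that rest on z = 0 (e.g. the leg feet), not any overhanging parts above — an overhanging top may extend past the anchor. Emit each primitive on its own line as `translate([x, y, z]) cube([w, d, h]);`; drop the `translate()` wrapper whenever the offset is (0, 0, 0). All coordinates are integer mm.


translate([225, 403, 0]) cube([984, 1666, 268]);


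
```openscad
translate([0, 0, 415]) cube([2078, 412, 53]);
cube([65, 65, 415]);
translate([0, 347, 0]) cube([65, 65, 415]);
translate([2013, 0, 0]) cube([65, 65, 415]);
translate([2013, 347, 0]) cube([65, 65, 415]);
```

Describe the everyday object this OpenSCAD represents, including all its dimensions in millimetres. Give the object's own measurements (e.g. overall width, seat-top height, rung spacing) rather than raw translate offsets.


A long wooden bench with a 2078 mm (x) × 412 mm (y) seat, 53 mm thick, its top surface 468 mm above the floor. Four 65 mm square legs at the seat corners, flush with the edges, run from z = 0 to the seat underside.


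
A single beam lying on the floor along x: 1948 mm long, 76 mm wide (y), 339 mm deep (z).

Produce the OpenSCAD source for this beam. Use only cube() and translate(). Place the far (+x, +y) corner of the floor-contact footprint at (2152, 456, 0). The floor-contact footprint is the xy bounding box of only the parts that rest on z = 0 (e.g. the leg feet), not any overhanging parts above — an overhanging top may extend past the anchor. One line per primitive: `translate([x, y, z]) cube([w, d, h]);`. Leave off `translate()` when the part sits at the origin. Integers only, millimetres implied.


translate([204, 380, 0]) cube([1948, 76, 339]);


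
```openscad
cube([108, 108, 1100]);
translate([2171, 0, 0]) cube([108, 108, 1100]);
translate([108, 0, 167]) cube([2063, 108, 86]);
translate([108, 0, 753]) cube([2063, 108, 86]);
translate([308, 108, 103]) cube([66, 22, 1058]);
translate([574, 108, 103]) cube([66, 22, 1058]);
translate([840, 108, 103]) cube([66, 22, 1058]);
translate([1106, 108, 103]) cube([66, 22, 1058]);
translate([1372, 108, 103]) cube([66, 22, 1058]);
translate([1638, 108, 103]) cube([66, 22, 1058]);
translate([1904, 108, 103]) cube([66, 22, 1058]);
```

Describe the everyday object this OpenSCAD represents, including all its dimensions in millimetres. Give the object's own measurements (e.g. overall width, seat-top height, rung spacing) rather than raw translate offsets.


A fence section. Two 108×108 mm posts, 1100 mm tall, stand on the floor with a clear span of 2063 mm between their inner faces. Two horizontal rails of 108×86 mm section span the gap between the posts with their undersides at z = 167 mm and z = 753 mm, flush with the posts' −y face. 7 pickets, each 66 mm wide, 22 mm thick and 1058 mm tall, are fixed to the +y face of the rails with their bottoms at z = 103 mm, spaced across the span with a 200 mm gap after the −x post and between neighbouring pickets, with 201 mm left before the +x post.


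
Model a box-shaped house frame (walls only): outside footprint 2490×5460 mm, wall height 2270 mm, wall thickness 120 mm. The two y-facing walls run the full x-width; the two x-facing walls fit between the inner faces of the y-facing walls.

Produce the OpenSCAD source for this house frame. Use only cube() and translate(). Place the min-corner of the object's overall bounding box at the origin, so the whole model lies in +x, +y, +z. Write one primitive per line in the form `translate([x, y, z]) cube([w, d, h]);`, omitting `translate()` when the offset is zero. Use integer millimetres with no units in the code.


cube([2490, 120, 2270]);
translate([0, 5340, 0]) cube([2490, 120, 2270]);
translate([0, 120, 0]) cube([120, 5220, 2270]);
translate([2370, 120, 0]) cube([120, 5220, 2270]);


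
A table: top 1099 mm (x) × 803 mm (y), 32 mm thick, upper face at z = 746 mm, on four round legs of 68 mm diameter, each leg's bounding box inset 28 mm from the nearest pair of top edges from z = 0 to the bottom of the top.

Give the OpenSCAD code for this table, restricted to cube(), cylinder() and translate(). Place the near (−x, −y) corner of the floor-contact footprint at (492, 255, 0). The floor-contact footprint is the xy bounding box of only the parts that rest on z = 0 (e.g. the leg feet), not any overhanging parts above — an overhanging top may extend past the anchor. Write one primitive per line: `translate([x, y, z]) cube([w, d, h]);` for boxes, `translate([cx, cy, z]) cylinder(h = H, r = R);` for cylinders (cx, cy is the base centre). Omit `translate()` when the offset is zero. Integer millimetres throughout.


translate([464, 227, 714]) cube([1099, 803, 32]);
translate([526, 289, 0]) cylinder(h = 714, r = 34);
translate([1501, 289, 0]) cylinder(h = 714, r = 34);
translate([526, 968, 0]) cylinder(h = 714, r = 34);
translate([1501, 968, 0]) cylinder(h = 714, r = 34);
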